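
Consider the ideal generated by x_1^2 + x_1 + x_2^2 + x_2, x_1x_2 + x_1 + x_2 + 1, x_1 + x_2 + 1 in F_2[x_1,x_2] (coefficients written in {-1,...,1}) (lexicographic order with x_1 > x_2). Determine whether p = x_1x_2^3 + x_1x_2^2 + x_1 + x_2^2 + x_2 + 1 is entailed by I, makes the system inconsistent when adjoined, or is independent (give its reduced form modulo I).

First compute the reduced Gröbner basis of I by Buchberger's algorithm.
f_1 = x_1^2 + x_1 + x_2^2 + x_2, LT = x_1^2.
f_2 = x_1x_2 + x_1 + x_2 + 1, LT = x_1x_2.
f_3 = x_1 + x_2 + 1, LT = x_1.

S(f_1,f_2): lcm = x_1^2x_2. S = x_1^2 + x_1 + x_2^3 + x_2^2.
  leading term x_1^2: subtract (1)·f_1 from x_1^2 + x_1 + x_2^3 + x_2^2 → x_2^3 + x_2
  leading term x_2^3: no divisor's leading term divides it; move x_2^3 to the remainder.
  leading term x_2: no divisor's leading term divides it; move x_2 to the remainder.
  remainder x_2^3 + x_2 ≠ 0; add h_4 = x_2^3 + x_2 to the basis.

S(f_1,f_3): lcm = x_1^2. S = x_1x_2 + x_2^2 + x_2.
  leading term x_1x_2: subtract (1)·f_2 from x_1x_2 + x_2^2 + x_2 → x_1 + x_2^2 + 1
  leading term x_1: subtract (1)·f_3 from x_1 + x_2^2 + 1 → x_2^2 + x_2
  leading term x_2^2: no divisor's leading term divides it; move x_2^2 to the remainder.
  leading term x_2: no divisor's leading term divides it; move x_2 to the remainder.
  remainder x_2^2 + x_2 ≠ 0; add h_5 = x_2^2 + x_2 to the basis.

S(f_2,f_3): lcm = x_1x_2. S = x_1 + x_2^2 + 1.
  leading term x_1: subtract (1)·f_3 from x_1 + x_2^2 + 1 → x_2^2 + x_2
  leading term x_2^2: subtract (1)·h_5 from x_2^2 + x_2 → 0
  remainder 0.

S(f_1,h_4): leading monomials are coprime, so the S-polynomial reduces to 0 (Buchberger's first criterion).
S(f_2,h_4): lcm = x_1x_2^3. S = x_1x_2^2 + x_1x_2 + x_2^3 + x_2^2.
  leading term x_1x_2^2: subtract (x_2)·f_2 from x_1x_2^2 + x_1x_2 + x_2^3 + x_2^2 → x_2^3 + x_2
  leading term x_2^3: subtract (1)·h_4 from x_2^3 + x_2 → 0
  remainder 0.

S(f_3,h_4): leading monomials are coprime, so the S-polynomial reduces to 0 (Buchberger's first criterion).
S(f_1,h_5): leading monomials are coprime, so the S-polynomial reduces to 0 (Buchberger's first criterion).
S(f_2,h_5): lcm = x_1x_2^2. S = x_2^2 + x_2.
  leading term x_2^2: subtract (1)·h_5 from x_2^2 + x_2 → 0
  remainder 0.

S(f_3,h_5): leading monomials are coprime, so the S-polynomial reduces to 0 (Buchberger's first criterion).
S(h_4,h_5): lcm = x_2^3. S = x_2^2 + x_2.
  leading term x_2^2: subtract (1)·h_5 from x_2^2 + x_2 → 0
  remainder 0.

Every S-polynomial of the final basis reduces to 0, so we have a Gröbner basis.
Inter-reduce: drop elements whose leading term is divisible by another's, tail-reduce, and make monic.
Reduced Gröbner basis: {x_1 + x_2 + 1, x_2^2 + x_2}.
Label its elements g_1 = x_1 + x_2 + 1, g_2 = x_2^2 + x_2.

Reduce p = x_1x_2^3 + x_1x_2^2 + x_1 + x_2^2 + x_2 + 1 modulo G:
  leading term x_1x_2^3: subtract (x_2^3)·g_1 from x_1x_2^3 + x_1x_2^2 + x_1 + x_2^2 + x_2 + 1 → x_1x_2^2 + x_1 + x_2^4 + x_2^3 + x_2^2 + x_2 + 1
  leading term x_1x_2^2: subtract (x_2^2)·g_1 from x_1x_2^2 + x_1 + x_2^4 + x_2^3 + x_2^2 + x_2 + 1 → x_1 + x_2^4 + x_2 + 1
  leading term x_1: subtract (1)·g_1 from x_1 + x_2^4 + x_2 + 1 → x_2^4
  leading term x_2^4: subtract (x_2^2)·g_2 from x_2^4 → x_2^3
  leading term x_2^3: subtract (x_2)·g_2 from x_2^3 → x_2^2
  leading term x_2^2: subtract (1)·g_2 from x_2^2 → x_2
  leading term x_2: no divisor's leading term divides it; move x_2 to the remainder.
  normal form = x_2.
The normal form is nonzero, so p ∉ I. Since p minus its normal form lies in I, I + (p) = I + (r) where r = x_2; decide whether this ideal is the whole ring.
Run Buchberger on G together with r (pairs among the g_i already reduce to 0 since G is a Gröbner basis):
g_1 = x_1 + x_2 + 1, LT = x_1.
g_2 = x_2^2 + x_2, LT = x_2^2.
r = x_2, LT = x_2.

S(g_1,g_2): leading monomials are coprime, so the S-polynomial reduces to 0 (Buchberger's first criterion).
S(g_1,r): leading monomials are coprime, so the S-polynomial reduces to 0 (Buchberger's first criterion).
S(g_2,r): lcm = x_2^2. S = x_2.
  leading term x_2: subtract (1)·r from x_2 → 0
  remainder 0.

Every S-polynomial of the final basis reduces to 0, so we have a Gröbner basis.
Inter-reduce: drop elements whose leading term is divisible by another's, tail-reduce, and make monic.
Reduced Gröbner basis: {x_1 + 1, x_2}.
The reduced Gröbner basis of I + (p) is {x_1 + 1, x_2} ≠ {1}, a proper ideal, so the enlarged system stays consistent: p is independent of I, with normal form x_2.

x_1x_2^3 + x_1x_2^2 + x_1 + x_2^2 + x_2 + 1 is independent of I; its normal form modulo I is x_2.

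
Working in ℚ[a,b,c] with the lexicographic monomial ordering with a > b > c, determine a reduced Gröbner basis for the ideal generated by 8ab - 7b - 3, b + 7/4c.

This is the nonlinear analogue of row-reducing a linear system.

f_1 = 8ab - 7b - 3, LT = ab.
f_2 = b + 7/4c, LT = b.

S(f_1,f_2): lcm = ab. S = -7/4ac - ⅞b - ⅜.
  reduce S modulo (f_1, f_2):
  remainder -7/4ac + 49/32c - ⅜ ≠ 0; add g_3 = -7/4ac + 49/32c - ⅜ to the basis.

The other S-polynomials (S(f_1,g_3), S(f_2,g_3)) all reduce to 0 modulo the current basis, so we have a Gröbner basis.
Inter-reduce: drop elements whose leading term is divisible by another's, tail-reduce, and make monic.

G = {ac - ⅞c + 3/14, b + 7/4c}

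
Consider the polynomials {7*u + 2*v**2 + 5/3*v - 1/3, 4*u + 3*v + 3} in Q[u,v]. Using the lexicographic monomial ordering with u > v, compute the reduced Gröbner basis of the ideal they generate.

f_1 = 7*u + 2*v**2 + 5/3*v - 1/3, LT = u.
f_2 = 4*u + 3*v + 3, LT = u.

S(f_1,f_2): lcm = u. S = 2/7*v**2 - 43/84*v - 67/84.
  leading term v**2: no divisor's leading term divides it; move 2/7*v**2 to the remainder.
  leading term v: no divisor's leading term divides it; move -43/84*v to the remainder.
  leading term 1: no divisor's leading term divides it; move -67/84 to the remainder.
  remainder 2/7*v**2 - 43/84*v - 67/84 ≠ 0; add g_3 = 2/7*v**2 - 43/84*v - 67/84 to the basis.

The other S-polynomials (S(f_1,g_3), S(f_2,g_3)) all reduce to 0 modulo the current basis, so we have a Gröbner basis.
Inter-reduce: drop elements whose leading term is divisible by another's, tail-reduce, and make monic.

G = {u + 3/4*v + 3/4, v**2 - 43/24*v - 67/24}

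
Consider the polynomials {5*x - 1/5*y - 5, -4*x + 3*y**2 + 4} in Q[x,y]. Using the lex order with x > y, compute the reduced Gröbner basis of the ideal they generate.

f_1 = 5*x - 1/5*y - 5, LT = x.
f_2 = -4*x + 3*y**2 + 4, LT = x.

S(f_1,f_2): lcm = x. S = 3/4*y**2 - 1/25*y.
  leading term y**2: no divisor's leading term divides it; move 3/4*y**2 to the remainder.
  leading term y: no divisor's leading term divides it; move -1/25*y to the remainder.
  remainder 3/4*y**2 - 1/25*y ≠ 0; add g_3 = 3/4*y**2 - 1/25*y to the basis.

The other S-polynomials (S(f_1,g_3), S(f_2,g_3)) all reduce to 0 modulo the current basis, so we have a Gröbner basis.
Inter-reduce: drop elements whose leading term is divisible by another's, tail-reduce, and make monic.

G = {x - 1/25*y - 1, y**2 - 4/75*y}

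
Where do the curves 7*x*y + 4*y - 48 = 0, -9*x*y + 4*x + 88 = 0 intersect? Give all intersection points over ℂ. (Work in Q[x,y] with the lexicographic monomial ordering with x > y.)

{(-22/7, -8/3), (-4, -2)}

Compute a lex Gröbner basis by Buchberger's algorithm.
f_1 = 7*x*y + 4*y - 48, LT = x*y.
f_2 = -9*x*y + 4*x + 88, LT = x*y.

S(f_1,f_2): lcm = x*y. S = 4/9*x + 4/7*y + 184/63.
  leading term x: no divisor's leading term divides it; move 4/9*x to the remainder.
  leading term y: no divisor's leading term divides it; move 4/7*y to the remainder.
  leading term 1: no divisor's leading term divides it; move 184/63 to the remainder.
  remainder 4/9*x + 4/7*y + 184/63 ≠ 0; add h_3 = 4/9*x + 4/7*y + 184/63 to the basis.

S(f_1,h_3): lcm = x*y. S = -9/7*y**2 - 6*y - 48/7.
  leading term y**2: no divisor's leading term divides it; move -9/7*y**2 to the remainder.
  leading term y: no divisor's leading term divides it; move -6*y to the remainder.
  leading term 1: no divisor's leading term divides it; move -48/7 to the remainder.
  remainder -9/7*y**2 - 6*y - 48/7 ≠ 0; add h_4 = -9/7*y**2 - 6*y - 48/7 to the basis.

The other S-polynomials (S(f_2,h_3), S(f_1,h_4), S(f_2,h_4), S(h_3,h_4)) all reduce to 0 modulo the current basis, so we have a Gröbner basis.
Inter-reduce: drop elements whose leading term is divisible by another's, tail-reduce, and make monic.
Reduced Gröbner basis: {x + 9/7*y + 46/7, y**2 + 14/3*y + 16/3}.

From the last basis element, y**2 + 14/3*y + 16/3 = 0, so y takes values in {-8/3, -2}. Each choice, substituted upward through the basis, yields the corresponding point(s) of the solution set.
  y = -8/3: the earlier basis element becomes x + 22/7 = 0, giving x = -22/7 — point (-22/7, -8/3).
  y = -2: the earlier basis element becomes x + 4 = 0, giving x = -4 — point (-4, -2).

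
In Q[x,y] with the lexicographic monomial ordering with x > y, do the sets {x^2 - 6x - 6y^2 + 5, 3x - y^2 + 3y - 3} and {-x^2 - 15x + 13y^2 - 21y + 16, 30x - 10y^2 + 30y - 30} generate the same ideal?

Two ideals are equal iff their reduced Gröbner bases coincide (the reduced basis is unique for a fixed ordering).
Buchberger on the first generating set:
f_1 = x^2 - 6x - 6y^2 + 5, LT = x^2.
f_2 = 3x - y^2 + 3y - 3, LT = x.

S(f_1,f_2): lcm = x^2. S = 1/3xy^2 - xy - 5x - 6y^2 + 5.
  reduce S modulo (f_1, f_2):
  remainder 1/9y^4 - 2/3y^3 - 19/3y^2 + 4y ≠ 0; add g_3 = 1/9y^4 - 2/3y^3 - 19/3y^2 + 4y to the basis.

The other S-polynomials (S(f_1,g_3), S(f_2,g_3)) all reduce to 0 modulo the current basis, so we have a Gröbner basis.
Inter-reduce: drop elements whose leading term is divisible by another's, tail-reduce, and make monic.
Reduced Gröbner basis: {x - 1/3y^2 + y - 1, y^4 - 6y^3 - 57y^2 + 36y}.

Buchberger on the second generating set:
h_1 = -x^2 - 15x + 13y^2 - 21y + 16, LT = x^2.
h_2 = 30x - 10y^2 + 30y - 30, LT = x.

S(h_1,h_2): lcm = x^2. S = 1/3xy^2 - xy + 16x - 13y^2 + 21y - 16.
  reduce S modulo (h_1, h_2):
  remainder 1/9y^4 - 2/3y^3 - 19/3y^2 + 4y ≠ 0; add k_3 = 1/9y^4 - 2/3y^3 - 19/3y^2 + 4y to the basis.

The other S-polynomials (S(h_1,k_3), S(h_2,k_3)) all reduce to 0 modulo the current basis, so we have a Gröbner basis.
Inter-reduce: drop elements whose leading term is divisible by another's, tail-reduce, and make monic.
Reduced Gröbner basis: {x - 1/3y^2 + y - 1, y^4 - 6y^3 - 57y^2 + 36y}.

These coincide, so the ideals are equal.

Yes, the ideals are equal.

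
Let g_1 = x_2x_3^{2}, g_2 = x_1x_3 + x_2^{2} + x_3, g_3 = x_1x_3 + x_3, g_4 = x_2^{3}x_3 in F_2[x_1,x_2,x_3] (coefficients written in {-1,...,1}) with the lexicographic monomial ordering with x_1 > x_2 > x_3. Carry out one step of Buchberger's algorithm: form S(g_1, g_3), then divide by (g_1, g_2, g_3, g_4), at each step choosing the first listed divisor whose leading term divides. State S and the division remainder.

lcm(LM(g_1), LM(g_3)) = x_1x_2x_3^{2}.
S = (lcm/LT(g_1))·g_1 − (lcm/LT(g_3))·g_3 = x_2x_3^{2}.
Reduce S modulo (g_1, g_2, g_3, g_4) in that order:
  leading term x_2x_3^{2}: subtract (1)·g_1 from x_2x_3^{2} → 0
The remainder is 0, so this S-polynomial contributes no new basis element.

S(g_1, g_3) = x_2x_3^{2}; remainder on division = 0.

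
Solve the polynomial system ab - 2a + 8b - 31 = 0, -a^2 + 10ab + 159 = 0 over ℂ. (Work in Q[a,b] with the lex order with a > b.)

{(-3, 5), (15/2 - sqrt(1921)/2, 33/32 - sqrt(1921)/32), (15/2 + sqrt(1921)/2, 33/32 + sqrt(1921)/32)}

Compute a lex Gröbner basis by Buchberger's algorithm.
f_1 = ab - 2a + 8b - 31, LT = ab.
f_2 = -a^2 + 10ab + 159, LT = a^2.

S(f_1,f_2): lcm = a^2b. S = -2a^2 + 10ab^2 + 8ab - 31a + 159b.
  leading term a^2: subtract (2)·f_2 from -2a^2 + 10ab^2 + 8ab - 31a + 159b → 10ab^2 - 12ab - 31a + 159b - 318
  leading term ab^2: subtract (10b)·f_1 from 10ab^2 - 12ab - 31a + 159b - 318 → 8ab - 31a - 80b^2 + 469b - 318
  leading term ab: subtract (8)·f_1 from 8ab - 31a - 80b^2 + 469b - 318 → -15a - 80b^2 + 405b - 70
  leading term a: no divisor's leading term divides it; move -15a to the remainder.
  leading term b^2: no divisor's leading term divides it; move -80b^2 to the remainder.
  leading term b: no divisor's leading term divides it; move 405b to the remainder.
  leading term 1: no divisor's leading term divides it; move -70 to the remainder.
  remainder -15a - 80b^2 + 405b - 70 ≠ 0; add h_3 = -15a - 80b^2 + 405b - 70 to the basis.

S(f_1,h_3): lcm = ab. S = -2a - 16/3b^3 + 27b^2 + 10/3b - 31.
  leading term a: subtract (2/15)·h_3 from -2a - 16/3b^3 + 27b^2 + 10/3b - 31 → -16/3b^3 + 113/3b^2 - 152/3b - 65/3
  leading term b^3: no divisor's leading term divides it; move -16/3b^3 to the remainder.
  leading term b^2: no divisor's leading term divides it; move 113/3b^2 to the remainder.
  leading term b: no divisor's leading term divides it; move -152/3b to the remainder.
  leading term 1: no divisor's leading term divides it; move -65/3 to the remainder.
  remainder -16/3b^3 + 113/3b^2 - 152/3b - 65/3 ≠ 0; add h_4 = -16/3b^3 + 113/3b^2 - 152/3b - 65/3 to the basis.

The other S-polynomials (S(f_2,h_3), S(f_1,h_4), S(f_2,h_4), S(h_3,h_4)) all reduce to 0 modulo the current basis, so we have a Gröbner basis.
Inter-reduce: drop elements whose leading term is divisible by another's, tail-reduce, and make monic.
Reduced Gröbner basis: {a + 16/3b^2 - 27b + 14/3, b^3 - 113/16b^2 + 19/2b + 65/16}.

The lex basis is triangular: the last element involves only b. Solving b^3 - 113/16b^2 + 19/2b + 65/16 = 0 gives b ∈ {5, 33/32 - sqrt(1921)/32, 33/32 + sqrt(1921)/32}; substituting each value into the earlier elements determines the remaining variables.
  b = 5: the earlier basis element becomes a + 3 = 0, giving a = -3 — point (-3, 5).
  b = 33/32 - sqrt(1921)/32: the earlier basis element becomes a - 15/2 + sqrt(1921)/2 = 0, giving a = 15/2 - sqrt(1921)/2 — point (15/2 - sqrt(1921)/2, 33/32 - sqrt(1921)/32).
  b = 33/32 + sqrt(1921)/32: the earlier basis element becomes a - sqrt(1921)/2 - 15/2 = 0, giving a = 15/2 + sqrt(1921)/2 — point (15/2 + sqrt(1921)/2, 33/32 + sqrt(1921)/32).
Substituting each solution back into the original system confirms all equations vanish.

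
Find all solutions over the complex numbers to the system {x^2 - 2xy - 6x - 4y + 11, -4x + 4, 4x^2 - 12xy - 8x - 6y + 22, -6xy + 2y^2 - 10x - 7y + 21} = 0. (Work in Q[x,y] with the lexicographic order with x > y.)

{(1, 1)}

Compute a lex Gröbner basis by Buchberger's algorithm.
f_1 = x^2 - 2xy - 6x - 4y + 11, LT = x^2.
f_2 = -4x + 4, LT = x.
f_3 = 4x^2 - 12xy - 8x - 6y + 22, LT = x^2.
f_4 = -6xy - 10x + 2y^2 - 7y + 21, LT = xy.

S(f_1,f_2): lcm = x^2. S = -2xy - 5x - 4y + 11.
  leading term xy: subtract (1/2y)·f_2 from -2xy - 5x - 4y + 11 → -5x - 6y + 11
  leading term x: subtract (5/4)·f_2 from -5x - 6y + 11 → -6y + 6
  leading term y: no divisor's leading term divides it; move -6y to the remainder.
  leading term 1: no divisor's leading term divides it; move 6 to the remainder.
  remainder -6y + 6 ≠ 0; add h_5 = -6y + 6 to the basis.

The other S-polynomials (S(f_1,f_3), S(f_1,f_4), S(f_2,f_3), S(f_2,f_4), S(f_3,f_4), S(f_1,h_5), S(f_2,h_5), S(f_3,h_5), S(f_4,h_5)) all reduce to 0 modulo the current basis, so we have a Gröbner basis.
Inter-reduce: drop elements whose leading term is divisible by another's, tail-reduce, and make monic.
Reduced Gröbner basis: {x - 1, y - 1}.

From the last basis element, y - 1 = 0, so y takes values in {1}. Each choice, substituted upward through the basis, yields the corresponding point(s) of the solution set.
  y = 1: the earlier basis element becomes x - 1 = 0, giving x = 1 — point (1, 1).
Check: every point annihilates each of the original generators.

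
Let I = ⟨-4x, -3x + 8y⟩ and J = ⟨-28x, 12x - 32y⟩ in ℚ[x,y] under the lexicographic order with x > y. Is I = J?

Yes, the ideals are equal.

Equality of ideals is decidable: compute both reduced Gröbner bases (unique for the ordering) and check whether they agree.
Buchberger on the first generating set:
f_1 = -4x, LT = x.
f_2 = -3x + 8y, LT = x.

S(f_1,f_2): lcm = x. S = 8/3y.
  leading term y: no divisor's leading term divides it; move 8/3y to the remainder.
  remainder 8/3y ≠ 0; add g_3 = 8/3y to the basis.

The other S-polynomials (S(f_1,g_3), S(f_2,g_3)) all reduce to 0 modulo the current basis, so we have a Gröbner basis.
Inter-reduce: drop elements whose leading term is divisible by another's, tail-reduce, and make monic.
Reduced Gröbner basis: {x, y}.

Buchberger on the second generating set:
h_1 = -28x, LT = x.
h_2 = 12x - 32y, LT = x.

S(h_1,h_2): lcm = x. S = 8/3y.
  leading term y: no divisor's leading term divides it; move 8/3y to the remainder.
  remainder 8/3y ≠ 0; add k_3 = 8/3y to the basis.

The other S-polynomials (S(h_1,k_3), S(h_2,k_3)) all reduce to 0 modulo the current basis, so we have a Gröbner basis.
Inter-reduce: drop elements whose leading term is divisible by another's, tail-reduce, and make monic.
Reduced Gröbner basis: {x, y}.

Same reduced basis, so the two generating sets span the same ideal.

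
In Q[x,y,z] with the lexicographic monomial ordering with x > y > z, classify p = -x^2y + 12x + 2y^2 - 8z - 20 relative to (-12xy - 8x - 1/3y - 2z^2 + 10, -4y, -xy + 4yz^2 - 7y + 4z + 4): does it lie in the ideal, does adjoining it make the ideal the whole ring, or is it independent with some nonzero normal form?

-x^2y + 12x + 2y^2 - 8z - 20 lies in I (it reduces to 0).

First compute the reduced Gröbner basis of I by Buchberger's algorithm.
f_1 = -12xy - 8x - 1/3y - 2z^2 + 10, LT = xy.
f_2 = -4y, LT = y.
f_3 = -xy + 4yz^2 - 7y + 4z + 4, LT = xy.

S(f_1,f_2): lcm = xy. S = 2/3x + 1/36y + 1/6z^2 - 5/6.
  leading term x: no divisor's leading term divides it; move 2/3x to the remainder.
  leading term y: subtract (-1/144)·f_2 from 1/36y + 1/6z^2 - 5/6 → 1/6z^2 - 5/6
  leading term z^2: no divisor's leading term divides it; move 1/6z^2 to the remainder.
  leading term 1: no divisor's leading term divides it; move -5/6 to the remainder.
  remainder 2/3x + 1/6z^2 - 5/6 ≠ 0; add h_4 = 2/3x + 1/6z^2 - 5/6 to the basis.

S(f_1,f_3): lcm = xy. S = 2/3x + 4yz^2 - 251/36y + 1/6z^2 + 4z + 19/6.
  leading term x: subtract (1)·h_4 from 2/3x + 4yz^2 - 251/36y + 1/6z^2 + 4z + 19/6 → 4yz^2 - 251/36y + 4z + 4
  leading term yz^2: subtract (-z^2)·f_2 from 4yz^2 - 251/36y + 4z + 4 → -251/36y + 4z + 4
  leading term y: subtract (251/144)·f_2 from -251/36y + 4z + 4 → 4z + 4
  leading term z: no divisor's leading term divides it; move 4z to the remainder.
  leading term 1: no divisor's leading term divides it; move 4 to the remainder.
  remainder 4z + 4 ≠ 0; add h_5 = 4z + 4 to the basis.

S(f_2,f_3): lcm = xy. S = 4yz^2 - 7y + 4z + 4.
  leading term yz^2: subtract (-z^2)·f_2 from 4yz^2 - 7y + 4z + 4 → -7y + 4z + 4
  leading term y: subtract (7/4)·f_2 from -7y + 4z + 4 → 4z + 4
  leading term z: subtract (1)·h_5 from 4z + 4 → 0
  remainder 0.

S(f_1,h_4): lcm = xy. S = 2/3x - 1/4yz^2 + 23/18y + 1/6z^2 - 5/6.
  leading term x: subtract (1)·h_4 from 2/3x - 1/4yz^2 + 23/18y + 1/6z^2 - 5/6 → -1/4yz^2 + 23/18y
  leading term yz^2: subtract (1/16z^2)·f_2 from -1/4yz^2 + 23/18y → 23/18y
  leading term y: subtract (-23/72)·f_2 from 23/18y → 0
  remainder 0.

S(f_2,h_4): leading monomials are coprime, so the S-polynomial reduces to 0 (Buchberger's first criterion).
S(f_3,h_4): lcm = xy. S = -17/4yz^2 + 33/4y - 4z - 4.
  leading term yz^2: subtract (17/16z^2)·f_2 from -17/4yz^2 + 33/4y - 4z - 4 → 33/4y - 4z - 4
  leading term y: subtract (-33/16)·f_2 from 33/4y - 4z - 4 → -4z - 4
  leading term z: subtract (-1)·h_5 from -4z - 4 → 0
  remainder 0.

S(f_1,h_5): leading monomials are coprime, so the S-polynomial reduces to 0 (Buchberger's first criterion).
S(f_2,h_5): leading monomials are coprime, so the S-polynomial reduces to 0 (Buchberger's first criterion).
S(f_3,h_5): leading monomials are coprime, so the S-polynomial reduces to 0 (Buchberger's first criterion).
S(h_4,h_5): leading monomials are coprime, so the S-polynomial reduces to 0 (Buchberger's first criterion).
Every S-polynomial of the final basis reduces to 0, so we have a Gröbner basis.
Inter-reduce: drop elements whose leading term is divisible by another's, tail-reduce, and make monic.
Reduced Gröbner basis: {x - 1, y, z + 1}.
Label its elements g_1 = x - 1, g_2 = y, g_3 = z + 1.

Reduce p = -x^2y + 12x + 2y^2 - 8z - 20 modulo G:
  leading term x^2y: subtract (-xy)·g_1 from -x^2y + 12x + 2y^2 - 8z - 20 → -xy + 12x + 2y^2 - 8z - 20
  leading term xy: subtract (-y)·g_1 from -xy + 12x + 2y^2 - 8z - 20 → 12x + 2y^2 - y - 8z - 20
  leading term x: subtract (12)·g_1 from 12x + 2y^2 - y - 8z - 20 → 2y^2 - y - 8z - 8
  leading term y^2: subtract (2y)·g_2 from 2y^2 - y - 8z - 8 → -y - 8z - 8
  leading term y: subtract (-1)·g_2 from -y - 8z - 8 → -8z - 8
  leading term z: subtract (-8)·g_3 from -8z - 8 → 0
  normal form = 0.
Since the normal form is 0, p ∈ I.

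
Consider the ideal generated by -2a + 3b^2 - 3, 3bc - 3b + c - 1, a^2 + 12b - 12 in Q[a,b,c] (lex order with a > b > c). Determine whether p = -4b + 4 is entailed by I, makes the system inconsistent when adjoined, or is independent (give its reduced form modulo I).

-4b + 4 is independent of I; its normal form modulo I is -4b + 4.

First compute the reduced Gröbner basis of I by Buchberger's algorithm.
f_1 = -2a + 3b^2 - 3, LT = a.
f_2 = 3bc - 3b + c - 1, LT = bc.
f_3 = a^2 + 12b - 12, LT = a^2.

S(f_1,f_3): lcm = a^2. S = -3/2ab^2 + 3/2a - 12b + 12.
  reduce S modulo (f_1, f_2, f_3):
  remainder -9/4b^4 + 9/2b^2 - 12b + 39/4 ≠ 0; add h_4 = -9/4b^4 + 9/2b^2 - 12b + 39/4 to the basis.

S(f_2,h_4): lcm = b^4c. S = -b^4 + 1/3b^3c - 1/3b^3 + 2b^2c - 16/3bc + 13/3c.
  reduce S modulo (f_1, f_2, f_3, h_4):
  remainder 512/81c - 512/81 ≠ 0; add h_5 = 512/81c - 512/81 to the basis.

The other S-polynomials (S(f_1,f_2), S(f_2,f_3), S(f_1,h_4), S(f_3,h_4), S(f_1,h_5), S(f_2,h_5), S(f_3,h_5), S(h_4,h_5)) all reduce to 0 modulo the current basis, so we have a Gröbner basis.
Inter-reduce: drop elements whose leading term is divisible by another's, tail-reduce, and make monic.
Reduced Gröbner basis: {a - 3/2b^2 + 3/2, b^4 - 2b^2 + 16/3b - 13/3, c - 1}.
Label its elements g_1 = a - 3/2b^2 + 3/2, g_2 = b^4 - 2b^2 + 16/3b - 13/3, g_3 = c - 1.

Reduce p = -4b + 4 modulo G:
  leading term b: no divisor's leading term divides it; move -4b to the remainder.
  leading term 1: no divisor's leading term divides it; move 4 to the remainder.
  normal form = -4b + 4.
The normal form is nonzero, so p ∉ I. Since p minus its normal form lies in I, I + (p) = I + (r) where r = -4b + 4; decide whether this ideal is the whole ring.
Run Buchberger on G together with r (pairs among the g_i already reduce to 0 since G is a Gröbner basis):
g_1 = a - 3/2b^2 + 3/2, LT = a.
g_2 = b^4 - 2b^2 + 16/3b - 13/3, LT = b^4.
g_3 = c - 1, LT = c.
r = -4b + 4, LT = b.

The S-polynomials (S(g_1,g_2), S(g_1,g_3), S(g_1,r), S(g_2,g_3), S(g_2,r), S(g_3,r)) all reduce to 0 modulo the current basis, so we have a Gröbner basis.
Inter-reduce: drop elements whose leading term is divisible by another's, tail-reduce, and make monic.
Reduced Gröbner basis: {a, b - 1, c - 1}.
The reduced Gröbner basis of I + (p) is {a, b - 1, c - 1} ≠ {1}, a proper ideal, so the enlarged system stays consistent: p is independent of I, with normal form -4b + 4.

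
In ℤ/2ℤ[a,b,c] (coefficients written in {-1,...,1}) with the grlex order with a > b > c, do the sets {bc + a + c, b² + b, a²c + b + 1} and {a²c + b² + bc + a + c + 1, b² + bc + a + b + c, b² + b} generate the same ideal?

Two ideals are equal iff their reduced Gröbner bases coincide (the reduced basis is unique for a fixed ordering).
Buchberger on the first generating set:
f_1 = bc + a + c, LT = bc.
f_2 = b² + b, LT = b².
f_3 = a²c + b + 1, LT = a²c.

S(f_1,f_2): lcm = b²c. S = ab.
  leading term ab: no divisor's leading term divides it; move ab to the remainder.
  remainder ab ≠ 0; add g_4 = ab to the basis.

S(f_1,f_3): lcm = a²bc. S = a³ + a²c + b² + b.
  leading term a³: no divisor's leading term divides it; move a³ to the remainder.
  leading term a²c: subtract (1)·f_3 from a²c + b² + b → b² + 1
  leading term b²: subtract (1)·f_2 from b² + 1 → b + 1
  leading term b: no divisor's leading term divides it; move b to the remainder.
  leading term 1: no divisor's leading term divides it; move 1 to the remainder.
  remainder a³ + b + 1 ≠ 0; add g_5 = a³ + b + 1 to the basis.

S(f_1,g_4): lcm = abc. S = a² + ac.
  leading term a²: no divisor's leading term divides it; move a² to the remainder.
  leading term ac: no divisor's leading term divides it; move ac to the remainder.
  remainder a² + ac ≠ 0; add g_6 = a² + ac to the basis.

S(f_3,g_6): lcm = a²c. S = ac² + b + 1.
  leading term ac²: no divisor's leading term divides it; move ac² to the remainder.
  leading term b: no divisor's leading term divides it; move b to the remainder.
  leading term 1: no divisor's leading term divides it; move 1 to the remainder.
  remainder ac² + b + 1 ≠ 0; add g_7 = ac² + b + 1 to the basis.

The other S-polynomials (S(f_2,f_3), S(f_2,g_4), S(f_3,g_4), S(f_1,g_5), S(f_2,g_5), S(f_3,g_5), S(g_4,g_5), S(f_1,g_6), S(f_2,g_6), S(g_4,g_6), S(g_5,g_6), S(f_1,g_7), S(f_2,g_7), S(f_3,g_7), S(g_4,g_7), S(g_5,g_7), S(g_6,g_7)) all reduce to 0 modulo the current basis, so we have a Gröbner basis.
Inter-reduce: drop elements whose leading term is divisible by another's, tail-reduce, and make monic.
Reduced Gröbner basis: {ac² + b + 1, a² + ac, ab, b² + b, bc + a + c}.

Buchberger on the second generating set:
h_1 = a²c + b² + bc + a + c + 1, LT = a²c.
h_2 = b² + bc + a + b + c, LT = b².
h_3 = b² + b, LT = b².

S(h_2,h_3): lcm = b². S = bc + a + c.
  leading term bc: no divisor's leading term divides it; move bc to the remainder.
  leading term a: no divisor's leading term divides it; move a to the remainder.
  leading term c: no divisor's leading term divides it; move c to the remainder.
  remainder bc + a + c ≠ 0; add k_4 = bc + a + c to the basis.

S(h_1,k_4): lcm = a²bc. S = a³ + a²c + b³ + b²c + ab + bc + b.
  leading term a³: no divisor's leading term divides it; move a³ to the remainder.
  leading term a²c: subtract (1)·h_1 from a²c + b³ + b²c + ab + bc + b → b³ + b²c + ab + b² + a + b + c + 1
  leading term b³: subtract (b)·h_2 from b³ + b²c + ab + b² + a + b + c + 1 → bc + a + b + c + 1
  leading term bc: subtract (1)·k_4 from bc + a + b + c + 1 → b + 1
  leading term b: no divisor's leading term divides it; move b to the remainder.
  leading term 1: no divisor's leading term divides it; move 1 to the remainder.
  remainder a³ + b + 1 ≠ 0; add k_5 = a³ + b + 1 to the basis.

S(h_2,k_4): lcm = b²c. S = bc² + ab + ac + c².
  leading term bc²: subtract (c)·k_4 from bc² + ab + ac + c² → ab
  leading term ab: no divisor's leading term divides it; move ab to the remainder.
  remainder ab ≠ 0; add k_6 = ab to the basis.

S(k_4,k_6): lcm = abc. S = a² + ac.
  leading term a²: no divisor's leading term divides it; move a² to the remainder.
  leading term ac: no divisor's leading term divides it; move ac to the remainder.
  remainder a² + ac ≠ 0; add k_7 = a² + ac to the basis.

S(h_1,k_7): lcm = a²c. S = ac² + b² + bc + a + c + 1.
  leading term ac²: no divisor's leading term divides it; move ac² to the remainder.
  leading term b²: subtract (1)·h_2 from b² + bc + a + c + 1 → b + 1
  leading term b: no divisor's leading term divides it; move b to the remainder.
  leading term 1: no divisor's leading term divides it; move 1 to the remainder.
  remainder ac² + b + 1 ≠ 0; add k_8 = ac² + b + 1 to the basis.

The other S-polynomials (S(h_1,h_2), S(h_1,h_3), S(h_3,k_4), S(h_1,k_5), S(h_2,k_5), S(h_3,k_5), S(k_4,k_5), S(h_1,k_6), S(h_2,k_6), S(h_3,k_6), S(k_5,k_6), S(h_2,k_7), S(h_3,k_7), S(k_4,k_7), S(k_5,k_7), S(k_6,k_7), S(h_1,k_8), S(h_2,k_8), S(h_3,k_8), S(k_4,k_8), S(k_5,k_8), S(k_6,k_8), S(k_7,k_8)) all reduce to 0 modulo the current basis, so we have a Gröbner basis.
Inter-reduce: drop elements whose leading term is divisible by another's, tail-reduce, and make monic.
Reduced Gröbner basis: {ac² + b + 1, a² + ac, ab, b² + b, bc + a + c}.

The two bases agree; hence the ideals are identical.

Yes, the ideals are equal.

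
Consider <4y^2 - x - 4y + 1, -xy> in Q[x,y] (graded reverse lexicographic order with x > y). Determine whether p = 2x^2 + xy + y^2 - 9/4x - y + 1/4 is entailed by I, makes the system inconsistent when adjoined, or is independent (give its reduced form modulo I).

First compute the reduced Gröbner basis of I by Buchberger's algorithm.
f_1 = 4y^2 - x - 4y + 1, LT = y^2.
f_2 = -xy, LT = xy.

S(f_1,f_2): lcm = xy^2. S = -1/4x^2 - xy + 1/4x.
  leading term x^2: no divisor's leading term divides it; move -1/4x^2 to the remainder.
  leading term xy: subtract (1)·f_2 from -xy + 1/4x → 1/4x
  leading term x: no divisor's leading term divides it; move 1/4x to the remainder.
  remainder -1/4x^2 + 1/4x ≠ 0; add h_3 = -1/4x^2 + 1/4x to the basis.

The other S-polynomials (S(f_1,h_3), S(f_2,h_3)) all reduce to 0 modulo the current basis, so we have a Gröbner basis.
Inter-reduce: drop elements whose leading term is divisible by another's, tail-reduce, and make monic.
Reduced Gröbner basis: {x^2 - x, xy, y^2 - 1/4x - y + 1/4}.
Label its elements g_1 = x^2 - x, g_2 = xy, g_3 = y^2 - 1/4x - y + 1/4.

Reduce p = 2x^2 + xy + y^2 - 9/4x - y + 1/4 modulo G:
  leading term x^2: subtract (2)·g_1 from 2x^2 + xy + y^2 - 9/4x - y + 1/4 → xy + y^2 - 1/4x - y + 1/4
  leading term xy: subtract (1)·g_2 from xy + y^2 - 1/4x - y + 1/4 → y^2 - 1/4x - y + 1/4
  leading term y^2: subtract (1)·g_3 from y^2 - 1/4x - y + 1/4 → 0
  normal form = 0.
Since the normal form is 0, p ∈ I.

2x^2 + xy + y^2 - 9/4x - y + 1/4 lies in I (it reduces to 0).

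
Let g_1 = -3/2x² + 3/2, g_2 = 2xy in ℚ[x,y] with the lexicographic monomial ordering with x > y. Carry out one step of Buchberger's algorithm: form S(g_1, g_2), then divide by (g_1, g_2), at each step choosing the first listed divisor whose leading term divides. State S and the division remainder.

S(g_1, g_2) = -y; remainder on division = -y.

lcm(LM(g_1), LM(g_2)) = x²y.
S = (lcm/LT(g_1))·g_1 − (lcm/LT(g_2))·g_2 = -y.
Reduce S modulo (g_1, g_2) in that order:
  leading term y: no divisor's leading term divides it; move -y to the remainder.
The remainder -y is nonzero, so it would be added as the next basis element.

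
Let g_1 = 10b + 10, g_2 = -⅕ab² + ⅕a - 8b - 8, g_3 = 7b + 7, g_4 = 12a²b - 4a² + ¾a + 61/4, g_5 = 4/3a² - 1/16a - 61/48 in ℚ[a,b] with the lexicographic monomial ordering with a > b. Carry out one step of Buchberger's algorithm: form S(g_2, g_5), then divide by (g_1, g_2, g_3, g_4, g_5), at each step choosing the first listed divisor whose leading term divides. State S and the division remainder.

lcm(LM(g_2), LM(g_5)) = a²b².
S = (lcm/LT(g_2))·g_2 − (lcm/LT(g_5))·g_5 = -a² + 3/64ab² + 40ab + 40a + 61/64b².
Reduce S modulo (g_1, g_2, g_3, g_4, g_5) in that order:
  leading term a²: subtract (-¾)·g_5 from -a² + 3/64ab² + 40ab + 40a + 61/64b² → 3/64ab² + 40ab + 2557/64a + 61/64b² - 61/64
  leading term ab²: subtract (3/640ab)·g_1 from 3/64ab² + 40ab + 2557/64a + 61/64b² - 61/64 → 2557/64ab + 2557/64a + 61/64b² - 61/64
  leading term ab: subtract (2557/640a)·g_1 from 2557/64ab + 2557/64a + 61/64b² - 61/64 → 61/64b² - 61/64
  leading term b²: subtract (61/640b)·g_1 from 61/64b² - 61/64 → -61/64b - 61/64
  leading term b: subtract (-61/640)·g_1 from -61/64b - 61/64 → 0
The remainder is 0, so this S-polynomial contributes no new basis element.

S(g_2, g_5) = -a² + 3/64ab² + 40ab + 40a + 61/64b²; remainder on division = 0.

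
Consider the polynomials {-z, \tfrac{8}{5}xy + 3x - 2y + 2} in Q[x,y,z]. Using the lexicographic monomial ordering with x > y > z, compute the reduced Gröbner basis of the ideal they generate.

G = {xy + \tfrac{15}{8}x - \tfrac{5}{4}y + \tfrac{5}{4}, z}

This is the nonlinear analogue of row-reducing a linear system.

f_1 = -z, LT = z.
f_2 = \tfrac{8}{5}xy + 3x - 2y + 2, LT = xy.

The S-polynomials (S(f_1,f_2)) all reduce to 0 modulo the current basis, so we have a Gröbner basis.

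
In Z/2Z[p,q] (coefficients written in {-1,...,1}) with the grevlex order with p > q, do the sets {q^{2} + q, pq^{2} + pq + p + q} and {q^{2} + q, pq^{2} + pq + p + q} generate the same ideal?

For a fixed monomial order, each ideal has a unique reduced Gröbner basis; comparing bases decides equality.
Buchberger on the first generating set:
f_1 = q^{2} + q, LT = q^{2}.
f_2 = pq^{2} + pq + p + q, LT = pq^{2}.

S(f_1,f_2): lcm = pq^{2}. S = p + q.
  reduce S modulo (f_1, f_2):
  remainder p + q ≠ 0; add g_3 = p + q to the basis.

The other S-polynomials (S(f_1,g_3), S(f_2,g_3)) all reduce to 0 modulo the current basis, so we have a Gröbner basis.
Inter-reduce: drop elements whose leading term is divisible by another's, tail-reduce, and make monic.
Reduced Gröbner basis: {q^{2} + q, p + q}.

Buchberger on the second generating set:
h_1 = q^{2} + q, LT = q^{2}.
h_2 = pq^{2} + pq + p + q, LT = pq^{2}.

S(h_1,h_2): lcm = pq^{2}. S = p + q.
  reduce S modulo (h_1, h_2):
  remainder p + q ≠ 0; add k_3 = p + q to the basis.

The other S-polynomials (S(h_1,k_3), S(h_2,k_3)) all reduce to 0 modulo the current basis, so we have a Gröbner basis.
Inter-reduce: drop elements whose leading term is divisible by another's, tail-reduce, and make monic.
Reduced Gröbner basis: {q^{2} + q, p + q}.

The two bases agree; hence the ideals are identical.

Yes, the ideals are equal.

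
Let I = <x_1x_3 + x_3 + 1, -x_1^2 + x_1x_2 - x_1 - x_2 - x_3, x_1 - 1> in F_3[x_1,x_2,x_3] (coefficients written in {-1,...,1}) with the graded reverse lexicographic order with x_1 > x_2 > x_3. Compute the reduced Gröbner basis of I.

f_1 = x_1x_3 + x_3 + 1, LT = x_1x_3.
f_2 = -x_1^2 + x_1x_2 - x_1 - x_2 - x_3, LT = x_1^2.
f_3 = x_1 - 1, LT = x_1.

S(f_1,f_2): lcm = x_1^2x_3. S = x_1x_2x_3 - x_2x_3 - x_3^2 + x_1.
  leading term x_1x_2x_3: subtract (x_2)·f_1 from x_1x_2x_3 - x_2x_3 - x_3^2 + x_1 → x_2x_3 - x_3^2 + x_1 - x_2
  leading term x_2x_3: no divisor's leading term divides it; move x_2x_3 to the remainder.
  leading term x_3^2: no divisor's leading term divides it; move -x_3^2 to the remainder.
  leading term x_1: subtract (1)·f_3 from x_1 - x_2 → -x_2 + 1
  leading term x_2: no divisor's leading term divides it; move -x_2 to the remainder.
  leading term 1: no divisor's leading term divides it; move 1 to the remainder.
  remainder x_2x_3 - x_3^2 - x_2 + 1 ≠ 0; add g_4 = x_2x_3 - x_3^2 - x_2 + 1 to the basis.

S(f_1,f_3): lcm = x_1x_3. S = -x_3 + 1.
  leading term x_3: no divisor's leading term divides it; move -x_3 to the remainder.
  leading term 1: no divisor's leading term divides it; move 1 to the remainder.
  remainder -x_3 + 1 ≠ 0; add g_5 = -x_3 + 1 to the basis.

The other S-polynomials (S(f_2,f_3), S(f_1,g_4), S(f_2,g_4), S(f_3,g_4), S(f_1,g_5), S(f_2,g_5), S(f_3,g_5), S(g_4,g_5)) all reduce to 0 modulo the current basis, so we have a Gröbner basis.
Inter-reduce: drop elements whose leading term is divisible by another's, tail-reduce, and make monic.

G = {x_1 - 1, x_3 - 1}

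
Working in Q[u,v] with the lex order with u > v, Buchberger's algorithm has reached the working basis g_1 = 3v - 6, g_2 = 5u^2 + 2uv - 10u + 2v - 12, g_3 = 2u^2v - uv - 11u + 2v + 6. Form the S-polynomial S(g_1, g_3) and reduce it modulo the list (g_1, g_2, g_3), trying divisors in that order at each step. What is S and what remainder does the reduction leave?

lcm(LM(g_1), LM(g_3)) = u^2v.
S = (lcm/LT(g_1))·g_1 − (lcm/LT(g_3))·g_3 = -2u^2 + 1/2uv + 11/2u - v - 3.
Reduce S modulo (g_1, g_2, g_3) in that order:
  leading term u^2: subtract (-2/5)·g_2 from -2u^2 + 1/2uv + 11/2u - v - 3 → 13/10uv + 3/2u - 1/5v - 39/5
  leading term uv: subtract (13/30u)·g_1 from 13/10uv + 3/2u - 1/5v - 39/5 → 41/10u - 1/5v - 39/5
  leading term u: no divisor's leading term divides it; move 41/10u to the remainder.
  leading term v: subtract (-1/15)·g_1 from -1/5v - 39/5 → -41/5
  leading term 1: no divisor's leading term divides it; move -41/5 to the remainder.
The remainder 41/10u - 41/5 is nonzero, so it would be added as the next basis element.
An S-polynomial is built so that the two leading terms cancel; whether anything survives reduction is exactly the Gröbner-basis criterion.

S(g_1, g_3) = -2u^2 + 1/2uv + 11/2u - v - 3; remainder on division = 41/10u - 41/5.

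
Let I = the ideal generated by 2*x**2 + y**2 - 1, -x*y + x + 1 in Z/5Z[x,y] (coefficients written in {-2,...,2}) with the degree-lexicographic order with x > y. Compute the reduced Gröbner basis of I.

f_1 = 2*x**2 + y**2 - 1, LT = x**2.
f_2 = -x*y + x + 1, LT = x*y.

S(f_1,f_2): lcm = x**2*y. S = -2*y**3 + x**2 + x + 2*y.
  reduce S modulo (f_1, f_2):
  remainder -2*y**3 + 2*y**2 + x + 2*y - 2 ≠ 0; add g_3 = -2*y**3 + 2*y**2 + x + 2*y - 2 to the basis.

The other S-polynomials (S(f_1,g_3), S(f_2,g_3)) all reduce to 0 modulo the current basis, so we have a Gröbner basis.

G = {y**3 - y**2 + 2*x - y + 1, x**2 - 2*y**2 + 2, x*y - x - 1}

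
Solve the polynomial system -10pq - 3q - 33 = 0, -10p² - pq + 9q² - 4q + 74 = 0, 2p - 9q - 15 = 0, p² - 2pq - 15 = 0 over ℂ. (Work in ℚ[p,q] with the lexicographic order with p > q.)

Compute a lex Gröbner basis by Buchberger's algorithm.
f_1 = -10pq - 3q - 33, LT = pq.
f_2 = -10p² - pq + 9q² - 4q + 74, LT = p².
f_3 = 2p - 9q - 15, LT = p.
f_4 = p² - 2pq - 15, LT = p².

S(f_1,f_2): lcm = p²q. S = -1/10pq² + 3/10pq + 33/10p + 9/10q³ - ⅖q² + 37/5q.
  leading term pq²: subtract (1/100q)·f_1 from -1/10pq² + 3/10pq + 33/10p + 9/10q³ - ⅖q² + 37/5q → 3/10pq + 33/10p + 9/10q³ - 37/100q² + 773/100q
  leading term pq: subtract (-3/100)·f_1 from 3/10pq + 33/10p + 9/10q³ - 37/100q² + 773/100q → 33/10p + 9/10q³ - 37/100q² + 191/25q - 99/100
  leading term p: subtract (33/20)·f_3 from 33/10p + 9/10q³ - 37/100q² + 191/25q - 99/100 → 9/10q³ - 37/100q² + 2249/100q + 594/25
  leading term q³: no divisor's leading term divides it; move 9/10q³ to the remainder.
  leading term q²: no divisor's leading term divides it; move -37/100q² to the remainder.
  leading term q: no divisor's leading term divides it; move 2249/100q to the remainder.
  leading term 1: no divisor's leading term divides it; move 594/25 to the remainder.
  remainder 9/10q³ - 37/100q² + 2249/100q + 594/25 ≠ 0; add h_5 = 9/10q³ - 37/100q² + 2249/100q + 594/25 to the basis.

S(f_1,f_3): lcm = pq. S = 9/2q² + 39/5q + 33/10.
  leading term q²: no divisor's leading term divides it; move 9/2q² to the remainder.
  leading term q: no divisor's leading term divides it; move 39/5q to the remainder.
  leading term 1: no divisor's leading term divides it; move 33/10 to the remainder.
  remainder 9/2q² + 39/5q + 33/10 ≠ 0; add h_6 = 9/2q² + 39/5q + 33/10 to the basis.

S(f_1,f_4): lcm = p²q. S = 2pq² + 3/10pq + 33/10p + 15q.
  leading term pq²: subtract (-⅕q)·f_1 from 2pq² + 3/10pq + 33/10p + 15q → 3/10pq + 33/10p - ⅗q² + 42/5q
  leading term pq: subtract (-3/100)·f_1 from 3/10pq + 33/10p - ⅗q² + 42/5q → 33/10p - ⅗q² + 831/100q - 99/100
  leading term p: subtract (33/20)·f_3 from 33/10p - ⅗q² + 831/100q - 99/100 → -⅗q² + 579/25q + 594/25
  leading term q²: subtract (-2/15)·h_6 from -⅗q² + 579/25q + 594/25 → 121/5q + 121/5
  leading term q: no divisor's leading term divides it; move 121/5q to the remainder.
  leading term 1: no divisor's leading term divides it; move 121/5 to the remainder.
  remainder 121/5q + 121/5 ≠ 0; add h_7 = 121/5q + 121/5 to the basis.

The other S-polynomials (S(f_2,f_3), S(f_2,f_4), S(f_3,f_4), S(f_1,h_5), S(f_2,h_5), S(f_3,h_5), S(f_4,h_5), S(f_1,h_6), S(f_2,h_6), S(f_3,h_6), S(f_4,h_6), S(h_5,h_6), S(f_1,h_7), S(f_2,h_7), S(f_3,h_7), S(f_4,h_7), S(h_5,h_7), S(h_6,h_7)) all reduce to 0 modulo the current basis, so we have a Gröbner basis.
Inter-reduce: drop elements whose leading term is divisible by another's, tail-reduce, and make monic.
Reduced Gröbner basis: {p - 3, q + 1}.

From the last basis element, q + 1 = 0, so q takes values in {-1}. Each choice, substituted upward through the basis, yields the corresponding point(s) of the solution set.
  q = -1: the earlier basis element becomes p - 3 = 0, giving p = 3 — point (3, -1).
Check: every point annihilates each of the original generators.
Zero-dimensionality of the ideal guarantees finitely many solutions over ℂ.

{(3, -1)}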